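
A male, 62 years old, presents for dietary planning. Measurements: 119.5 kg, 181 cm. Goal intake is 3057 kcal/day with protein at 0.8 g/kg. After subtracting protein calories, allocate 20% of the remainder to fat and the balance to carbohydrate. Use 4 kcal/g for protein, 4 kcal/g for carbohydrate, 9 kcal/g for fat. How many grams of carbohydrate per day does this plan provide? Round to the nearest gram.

Protein = 0.8 × 119.5 = 95.6 g → 95.6 × 4 = 382.4 kcal.
Non-protein calories = 3057 − 382.4 = 2674.6 kcal.
Fat: 20% × 2674.6 = 534.92 kcal; carbohydrate: 2139.68 kcal.
Carbohydrate: 2139.68 kcal ÷ 4 kcal/g = 534.92 g.

535 g/day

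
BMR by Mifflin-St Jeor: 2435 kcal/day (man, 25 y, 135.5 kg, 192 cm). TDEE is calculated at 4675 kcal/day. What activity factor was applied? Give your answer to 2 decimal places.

Activity factor = TEE ÷ BMR = 4675 ÷ 2435 = 1.92.

1.92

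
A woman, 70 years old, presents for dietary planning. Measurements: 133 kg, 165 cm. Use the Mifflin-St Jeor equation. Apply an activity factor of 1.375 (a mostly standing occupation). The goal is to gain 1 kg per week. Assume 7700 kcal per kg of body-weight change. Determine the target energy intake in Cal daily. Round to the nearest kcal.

Mifflin-St Jeor (female): BMR = 10(133) + 6.25(165) − 5(70) − 161 = 1330 + 1031.25 − 350 − 161 = 1850.25 kcal/day.
TEE = 1850.25 × 1.375 = 2544.0938 kcal/day.
Required daily surplus = 1 × 7700 ÷ 7 = 1100 kcal/day.
Target intake = 2544.0938 + 1100 = 3644.0938 kcal/day.

3644 Cal daily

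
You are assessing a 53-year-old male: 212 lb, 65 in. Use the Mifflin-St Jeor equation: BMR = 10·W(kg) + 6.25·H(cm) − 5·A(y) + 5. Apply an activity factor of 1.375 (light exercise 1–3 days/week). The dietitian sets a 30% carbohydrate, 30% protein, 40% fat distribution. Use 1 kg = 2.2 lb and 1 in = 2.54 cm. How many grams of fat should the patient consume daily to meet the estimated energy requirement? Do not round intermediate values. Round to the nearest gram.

Convert to metric: weight = 212 ÷ 2.2 = 96.3636 kg; height = 65 × 2.54 = 165.1 cm.
Mifflin-St Jeor (male): BMR = 10(96.3636) + 6.25(165.1) − 5(53) + 5 = 963.6364 + 1031.875 − 265 + 5 = 1735.5114 kcal/day.
TEE = 1735.5114 × 1.375 = 2386.3281 kcal/day.
Fat energy = 40% × 2386.3281 = 954.5313 kcal.
Fat = 954.5313 ÷ 9 kcal/g = 106.059 g.

106 g/day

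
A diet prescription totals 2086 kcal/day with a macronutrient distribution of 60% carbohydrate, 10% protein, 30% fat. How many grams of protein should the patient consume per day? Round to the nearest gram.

Protein energy = 10% × 2086 = 208.6 kcal.
At 4 kcal/g: 208.6 ÷ 4 = 52.15 g.

52 g/day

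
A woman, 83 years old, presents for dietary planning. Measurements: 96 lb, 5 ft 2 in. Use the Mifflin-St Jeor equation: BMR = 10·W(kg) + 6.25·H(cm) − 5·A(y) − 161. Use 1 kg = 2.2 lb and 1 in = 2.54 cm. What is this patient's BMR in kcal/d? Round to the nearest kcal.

845 kcal/d

Convert to metric: weight = 96 ÷ 2.2 = 43.6364 kg; height = (5×12 + 2) × 2.54 = 62 × 2.54 = 157.48 cm.
Mifflin-St Jeor (female): BMR = 10(43.6364) + 6.25(157.48) − 5(83) − 161 = 436.3636 + 984.25 − 415 − 161 = 844.6136 kcal/day.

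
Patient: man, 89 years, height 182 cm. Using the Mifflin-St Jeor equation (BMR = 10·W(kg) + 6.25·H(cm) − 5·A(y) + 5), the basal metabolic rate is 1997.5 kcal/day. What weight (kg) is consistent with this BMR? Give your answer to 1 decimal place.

130.0 kg

1997.5 = 10·W + 6.25(182) − 5(89) + 5
10·W = 1997.5 − 697.5 = 1300, so W = 130 kg.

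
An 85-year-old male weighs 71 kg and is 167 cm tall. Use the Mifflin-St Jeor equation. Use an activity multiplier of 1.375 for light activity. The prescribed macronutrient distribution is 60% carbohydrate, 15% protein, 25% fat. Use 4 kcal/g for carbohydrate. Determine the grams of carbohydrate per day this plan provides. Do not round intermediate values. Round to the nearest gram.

275 g/day

Mifflin-St Jeor (male): BMR = 10(71) + 6.25(167) − 5(85) + 5 = 710 + 1043.75 − 425 + 5 = 1333.75 kcal/day.
TEE = 1333.75 × 1.375 = 1833.9063 kcal/day.
Carbohydrate energy = 60% × 1833.9063 = 1100.3438 kcal.
Carbohydrate = 1100.3438 ÷ 4 kcal/g = 275.0859 g.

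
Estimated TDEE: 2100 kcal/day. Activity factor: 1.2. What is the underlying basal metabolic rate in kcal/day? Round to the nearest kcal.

BMR = TEE ÷ activity factor = 2100 ÷ 1.2 = 1750 kcal/day.

1750 kcal/day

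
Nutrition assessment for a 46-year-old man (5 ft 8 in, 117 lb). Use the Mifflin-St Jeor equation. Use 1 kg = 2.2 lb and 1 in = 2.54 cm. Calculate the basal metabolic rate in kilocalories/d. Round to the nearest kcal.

Convert to metric: weight = 117 ÷ 2.2 = 53.1818 kg; height = (5×12 + 8) × 2.54 = 68 × 2.54 = 172.72 cm.
Mifflin-St Jeor (male): BMR = 10(53.1818) + 6.25(172.72) − 5(46) + 5 = 531.8182 + 1079.5 − 230 + 5 = 1386.3182 kcal/day.

1386 kilocalories/d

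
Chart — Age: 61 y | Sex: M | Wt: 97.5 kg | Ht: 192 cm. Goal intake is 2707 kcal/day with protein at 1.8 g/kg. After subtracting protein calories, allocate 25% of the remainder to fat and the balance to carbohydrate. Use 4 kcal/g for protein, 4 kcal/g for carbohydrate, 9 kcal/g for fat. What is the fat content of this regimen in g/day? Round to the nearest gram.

Protein = 1.8 × 97.5 = 175.5 g → 175.5 × 4 = 702 kcal.
Non-protein calories = 2707 − 702 = 2005 kcal.
Fat: 25% × 2005 = 501.25 kcal; carbohydrate: 1503.75 kcal.
Fat: 501.25 kcal ÷ 9 kcal/g = 55.6944 g.

56 g/day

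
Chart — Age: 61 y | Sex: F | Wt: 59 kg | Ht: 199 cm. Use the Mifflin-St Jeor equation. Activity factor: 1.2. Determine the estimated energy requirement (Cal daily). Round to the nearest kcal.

Mifflin-St Jeor (female): BMR = 10(59) + 6.25(199) − 5(61) − 161 = 590 + 1243.75 − 305 − 161 = 1367.75 kcal/day.
TEE = BMR × activity factor = 1367.75 × 1.2 = 1641.3 kcal/day.

1641 Cal daily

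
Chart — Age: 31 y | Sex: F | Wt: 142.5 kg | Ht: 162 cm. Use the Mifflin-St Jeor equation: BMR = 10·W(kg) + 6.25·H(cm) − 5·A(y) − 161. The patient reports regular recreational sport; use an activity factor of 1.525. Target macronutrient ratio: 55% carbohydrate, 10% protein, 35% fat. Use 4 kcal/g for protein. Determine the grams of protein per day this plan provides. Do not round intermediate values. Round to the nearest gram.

81 g/day

Mifflin-St Jeor (female): BMR = 10(142.5) + 6.25(162) − 5(31) − 161 = 1425 + 1012.5 − 155 − 161 = 2121.5 kcal/day.
TEE = 2121.5 × 1.525 = 3235.2875 kcal/day.
Protein energy = 10% × 3235.2875 = 323.5288 kcal.
Protein = 323.5288 ÷ 4 kcal/g = 80.8822 g.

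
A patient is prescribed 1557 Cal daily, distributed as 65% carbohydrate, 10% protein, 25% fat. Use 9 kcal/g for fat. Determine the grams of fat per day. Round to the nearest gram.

43 g/day

Fat energy = 25% × 1557 = 389.25 kcal.
At 9 kcal/g: 389.25 ÷ 9 = 43.25 g.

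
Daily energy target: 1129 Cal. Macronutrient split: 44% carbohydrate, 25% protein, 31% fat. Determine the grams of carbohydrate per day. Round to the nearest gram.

124 g/day

Carbohydrate energy = 44% × 1129 = 496.76 kcal.
At 4 kcal/g: 496.76 ÷ 4 = 124.19 g.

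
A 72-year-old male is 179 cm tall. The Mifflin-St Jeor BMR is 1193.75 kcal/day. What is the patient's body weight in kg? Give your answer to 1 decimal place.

1193.75 = 10·W + 6.25(179) − 5(72) + 5
10·W = 1193.75 − 763.75 = 430, so W = 43 kg.

43.0 kg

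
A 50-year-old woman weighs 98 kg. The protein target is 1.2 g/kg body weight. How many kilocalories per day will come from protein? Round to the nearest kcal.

Protein = 1.2 g/kg × 98 kg = 117.6 g/day.
Protein energy = 117.6 g × 4 kcal/g = 470.4 kcal/day.

470 kcal/day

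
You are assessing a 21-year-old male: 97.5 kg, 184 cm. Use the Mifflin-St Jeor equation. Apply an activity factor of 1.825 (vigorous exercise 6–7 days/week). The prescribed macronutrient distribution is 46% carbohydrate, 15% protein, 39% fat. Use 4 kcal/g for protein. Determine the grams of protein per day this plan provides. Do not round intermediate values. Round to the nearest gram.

139 g/day

Mifflin-St Jeor (male): BMR = 10(97.5) + 6.25(184) − 5(21) + 5 = 975 + 1150 − 105 + 5 = 2025 kcal/day.
TEE = 2025 × 1.825 = 3695.625 kcal/day.
Protein energy = 15% × 3695.625 = 554.3438 kcal.
Protein = 554.3438 ÷ 4 kcal/g = 138.5859 g.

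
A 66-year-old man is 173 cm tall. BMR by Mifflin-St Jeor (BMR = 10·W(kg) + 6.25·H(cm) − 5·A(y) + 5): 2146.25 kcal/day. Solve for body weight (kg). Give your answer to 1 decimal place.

2146.25 = 10·W + 6.25(173) − 5(66) + 5
10·W = 2146.25 − 756.25 = 1390, so W = 139 kg.

139.0 kg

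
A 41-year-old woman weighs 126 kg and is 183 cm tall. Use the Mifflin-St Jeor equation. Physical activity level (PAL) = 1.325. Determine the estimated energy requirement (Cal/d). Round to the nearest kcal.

Mifflin-St Jeor (female): BMR = 10(126) + 6.25(183) − 5(41) − 161 = 1260 + 1143.75 − 205 − 161 = 2037.75 kcal/day.
TEE = BMR × activity factor = 2037.75 × 1.325 = 2700.0188 kcal/day.

2700 Cal/d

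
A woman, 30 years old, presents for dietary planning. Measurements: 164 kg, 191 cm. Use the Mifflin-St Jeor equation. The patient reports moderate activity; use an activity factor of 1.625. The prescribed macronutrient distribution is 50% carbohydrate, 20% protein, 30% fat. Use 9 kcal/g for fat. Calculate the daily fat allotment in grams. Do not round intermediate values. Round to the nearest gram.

137 g/day

Mifflin-St Jeor (female): BMR = 10(164) + 6.25(191) − 5(30) − 161 = 1640 + 1193.75 − 150 − 161 = 2522.75 kcal/day.
TEE = 2522.75 × 1.625 = 4099.4688 kcal/day.
Fat energy = 30% × 4099.4688 = 1229.8406 kcal.
Fat = 1229.8406 ÷ 9 kcal/g = 136.649 g.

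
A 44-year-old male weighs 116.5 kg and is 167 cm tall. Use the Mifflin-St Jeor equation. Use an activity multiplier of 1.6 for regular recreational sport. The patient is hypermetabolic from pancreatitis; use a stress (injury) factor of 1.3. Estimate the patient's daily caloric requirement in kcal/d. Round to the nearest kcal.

4147 kcal/d

Mifflin-St Jeor (male): BMR = 10(116.5) + 6.25(167) − 5(44) + 5 = 1165 + 1043.75 − 220 + 5 = 1993.75 kcal/day.
TEE = BMR × activity factor = 1993.75 × 1.6 = 3190 kcal/day.
Apply stress factor: 3190 × 1.3 = 4147 kcal/day.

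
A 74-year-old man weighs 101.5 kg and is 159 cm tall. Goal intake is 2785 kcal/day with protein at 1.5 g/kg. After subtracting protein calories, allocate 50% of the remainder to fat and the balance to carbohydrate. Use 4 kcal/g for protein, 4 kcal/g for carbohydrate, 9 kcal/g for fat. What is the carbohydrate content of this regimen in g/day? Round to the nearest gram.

Protein = 1.5 × 101.5 = 152.25 g → 152.25 × 4 = 609 kcal.
Non-protein calories = 2785 − 609 = 2176 kcal.
Fat: 50% × 2176 = 1088 kcal; carbohydrate: 1088 kcal.
Carbohydrate: 1088 kcal ÷ 4 kcal/g = 272 g.

272 g/day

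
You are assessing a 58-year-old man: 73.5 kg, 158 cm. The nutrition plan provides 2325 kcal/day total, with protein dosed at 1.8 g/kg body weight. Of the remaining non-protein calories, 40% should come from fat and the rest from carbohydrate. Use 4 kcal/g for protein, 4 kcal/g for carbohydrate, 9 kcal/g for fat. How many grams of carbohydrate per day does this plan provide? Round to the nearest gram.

Protein = 1.8 × 73.5 = 132.3 g → 132.3 × 4 = 529.2 kcal.
Non-protein calories = 2325 − 529.2 = 1795.8 kcal.
Fat: 40% × 1795.8 = 718.32 kcal; carbohydrate: 1077.48 kcal.
Carbohydrate: 1077.48 kcal ÷ 4 kcal/g = 269.37 g.

269 g/day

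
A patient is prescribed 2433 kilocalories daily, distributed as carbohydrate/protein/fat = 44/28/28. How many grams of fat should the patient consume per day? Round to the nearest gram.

Fat energy = 28% × 2433 = 681.24 kcal.
At 9 kcal/g: 681.24 ÷ 9 = 75.6933 g.

76 g/day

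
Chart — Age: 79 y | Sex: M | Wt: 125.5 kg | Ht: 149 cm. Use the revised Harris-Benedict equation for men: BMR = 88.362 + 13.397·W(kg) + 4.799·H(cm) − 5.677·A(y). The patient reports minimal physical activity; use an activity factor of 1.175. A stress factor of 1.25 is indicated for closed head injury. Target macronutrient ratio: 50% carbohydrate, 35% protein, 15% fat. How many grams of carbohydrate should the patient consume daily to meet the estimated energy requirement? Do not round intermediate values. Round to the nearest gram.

Harris-Benedict: BMR = 88.362 + 13.397(125.5) + 4.799(149) − 5.677(79) = 2036.2535 kcal/day.
TEE = 2036.2535 × 1.175 = 2392.5979 kcal/day.
With stress factor 1.25: 2392.5979 × 1.25 = 2990.7473 kcal/day.
Carbohydrate energy = 50% × 2990.7473 = 1495.3737 kcal.
Carbohydrate = 1495.3737 ÷ 4 kcal/g = 373.8434 g.

374 g/day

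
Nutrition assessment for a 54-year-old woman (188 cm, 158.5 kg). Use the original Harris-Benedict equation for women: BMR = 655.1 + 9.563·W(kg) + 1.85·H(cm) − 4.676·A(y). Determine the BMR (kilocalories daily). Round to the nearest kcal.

2266 kilocalories daily

Harris-Benedict: BMR = 655.1 + 9.563(158.5) + 1.85(188) − 4.676(54) = 2266.1315 kcal/day.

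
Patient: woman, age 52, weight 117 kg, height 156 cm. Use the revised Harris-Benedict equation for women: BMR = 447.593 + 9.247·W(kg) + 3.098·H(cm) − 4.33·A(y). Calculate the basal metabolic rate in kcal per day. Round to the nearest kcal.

1788 kcal per day

Harris-Benedict: BMR = 447.593 + 9.247(117) + 3.098(156) − 4.33(52) = 1787.62 kcal/day.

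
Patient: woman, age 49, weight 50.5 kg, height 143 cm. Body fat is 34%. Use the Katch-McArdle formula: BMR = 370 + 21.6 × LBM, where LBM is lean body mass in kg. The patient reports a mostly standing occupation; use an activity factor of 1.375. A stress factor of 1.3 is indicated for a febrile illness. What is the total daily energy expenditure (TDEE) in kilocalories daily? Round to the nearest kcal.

1948 kilocalories daily

LBM = 50.5 × (1 − 0.34) = 33.33 kg. Katch-McArdle: BMR = 370 + 21.6 × 33.33 = 1089.928 kcal/day.
TEE = BMR × activity factor = 1089.928 × 1.375 = 1498.651 kcal/day.
Apply stress factor: 1498.651 × 1.3 = 1948.2463 kcal/day.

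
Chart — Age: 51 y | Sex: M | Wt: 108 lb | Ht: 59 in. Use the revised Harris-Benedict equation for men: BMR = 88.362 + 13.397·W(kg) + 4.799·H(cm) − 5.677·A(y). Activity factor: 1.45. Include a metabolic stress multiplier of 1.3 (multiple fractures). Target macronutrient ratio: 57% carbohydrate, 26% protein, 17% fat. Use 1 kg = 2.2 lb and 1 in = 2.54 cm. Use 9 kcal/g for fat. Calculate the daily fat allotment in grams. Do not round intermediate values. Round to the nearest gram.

42 g/day

Convert to metric: weight = 108 ÷ 2.2 = 49.0909 kg; height = 59 × 2.54 = 149.86 cm.
Harris-Benedict: BMR = 88.362 + 13.397(49.0909) + 4.799(149.86) − 5.677(51) = 1175.684 kcal/day.
TEE = 1175.684 × 1.45 = 1704.7419 kcal/day.
With stress factor 1.3: 1704.7419 × 1.3 = 2216.1644 kcal/day.
Fat energy = 17% × 2216.1644 = 376.748 kcal.
Fat = 376.748 ÷ 9 kcal/g = 41.8609 g.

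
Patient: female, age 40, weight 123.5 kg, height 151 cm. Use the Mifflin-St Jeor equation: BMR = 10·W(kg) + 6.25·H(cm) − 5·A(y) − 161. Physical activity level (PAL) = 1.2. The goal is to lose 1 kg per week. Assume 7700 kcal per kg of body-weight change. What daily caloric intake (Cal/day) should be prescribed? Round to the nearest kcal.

Mifflin-St Jeor (female): BMR = 10(123.5) + 6.25(151) − 5(40) − 161 = 1235 + 943.75 − 200 − 161 = 1817.75 kcal/day.
TEE = 1817.75 × 1.2 = 2181.3 kcal/day.
Required daily deficit = 1 × 7700 ÷ 7 = 1100 kcal/day.
Target intake = 2181.3 − 1100 = 1081.3 kcal/day.

1081 Cal/day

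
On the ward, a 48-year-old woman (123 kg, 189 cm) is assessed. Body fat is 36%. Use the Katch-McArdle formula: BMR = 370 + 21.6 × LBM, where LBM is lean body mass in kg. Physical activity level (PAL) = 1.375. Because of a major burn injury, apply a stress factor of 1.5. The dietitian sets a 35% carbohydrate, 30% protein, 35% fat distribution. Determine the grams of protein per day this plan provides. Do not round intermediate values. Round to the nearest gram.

320 g/day

LBM = 123 × (1 − 0.36) = 78.72 kg. Katch-McArdle: BMR = 370 + 21.6 × 78.72 = 2070.352 kcal/day.
TEE = 2070.352 × 1.375 = 2846.734 kcal/day.
With stress factor 1.5: 2846.734 × 1.5 = 4270.101 kcal/day.
Protein energy = 30% × 4270.101 = 1281.0303 kcal.
Protein = 1281.0303 ÷ 4 kcal/g = 320.2576 g.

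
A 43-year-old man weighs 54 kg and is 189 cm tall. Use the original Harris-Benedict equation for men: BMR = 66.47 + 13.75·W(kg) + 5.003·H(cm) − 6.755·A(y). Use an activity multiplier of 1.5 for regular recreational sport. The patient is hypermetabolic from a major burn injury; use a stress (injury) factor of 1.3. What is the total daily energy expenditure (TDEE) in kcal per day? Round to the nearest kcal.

2855 kcal per day

Harris-Benedict: BMR = 66.47 + 13.75(54) + 5.003(189) − 6.755(43) = 1464.072 kcal/day.
TEE = BMR × activity factor = 1464.072 × 1.5 = 2196.108 kcal/day.
Apply stress factor: 2196.108 × 1.3 = 2854.9404 kcal/day.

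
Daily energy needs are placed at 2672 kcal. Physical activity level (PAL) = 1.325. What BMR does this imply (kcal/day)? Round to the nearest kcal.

2017 kcal/day

BMR = TEE ÷ activity factor = 2672 ÷ 1.325 = 2016.6038 kcal/day.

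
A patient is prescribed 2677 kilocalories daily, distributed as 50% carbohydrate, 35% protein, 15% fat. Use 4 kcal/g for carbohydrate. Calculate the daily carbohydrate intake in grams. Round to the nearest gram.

335 g/day

Carbohydrate energy = 50% × 2677 = 1338.5 kcal.
At 4 kcal/g: 1338.5 ÷ 4 = 334.625 g.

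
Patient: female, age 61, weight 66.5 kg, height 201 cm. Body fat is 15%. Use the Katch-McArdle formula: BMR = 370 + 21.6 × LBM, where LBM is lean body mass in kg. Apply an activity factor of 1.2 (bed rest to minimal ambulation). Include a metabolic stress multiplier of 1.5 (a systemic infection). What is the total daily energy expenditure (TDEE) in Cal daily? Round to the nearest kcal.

2864 Cal daily

LBM = 66.5 × (1 − 0.15) = 56.525 kg. Katch-McArdle: BMR = 370 + 21.6 × 56.525 = 1590.94 kcal/day.
TEE = BMR × activity factor = 1590.94 × 1.2 = 1909.128 kcal/day.
Apply stress factor: 1909.128 × 1.5 = 2863.692 kcal/day.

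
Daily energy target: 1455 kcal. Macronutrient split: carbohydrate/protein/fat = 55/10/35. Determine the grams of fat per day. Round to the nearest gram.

57 g/day

Fat energy = 35% × 1455 = 509.25 kcal.
At 9 kcal/g: 509.25 ÷ 9 = 56.5833 g.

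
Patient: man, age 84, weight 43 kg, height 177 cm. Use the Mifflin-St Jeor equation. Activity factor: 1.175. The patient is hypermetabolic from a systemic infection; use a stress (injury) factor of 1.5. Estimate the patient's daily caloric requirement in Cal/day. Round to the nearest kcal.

1976 Cal/day

Mifflin-St Jeor (male): BMR = 10(43) + 6.25(177) − 5(84) + 5 = 430 + 1106.25 − 420 + 5 = 1121.25 kcal/day.
TEE = BMR × activity factor = 1121.25 × 1.175 = 1317.4688 kcal/day.
Apply stress factor: 1317.4688 × 1.5 = 1976.2031 kcal/day.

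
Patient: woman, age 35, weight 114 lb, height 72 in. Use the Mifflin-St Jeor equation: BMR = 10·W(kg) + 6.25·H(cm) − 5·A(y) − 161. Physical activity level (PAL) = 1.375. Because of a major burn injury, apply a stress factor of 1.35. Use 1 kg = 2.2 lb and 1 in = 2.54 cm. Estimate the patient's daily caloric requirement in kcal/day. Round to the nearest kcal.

2460 kcal/day

Convert to metric: weight = 114 ÷ 2.2 = 51.8182 kg; height = 72 × 2.54 = 182.88 cm.
Mifflin-St Jeor (female): BMR = 10(51.8182) + 6.25(182.88) − 5(35) − 161 = 518.1818 + 1143 − 175 − 161 = 1325.1818 kcal/day.
TEE = BMR × activity factor = 1325.1818 × 1.375 = 1822.125 kcal/day.
Apply stress factor: 1822.125 × 1.35 = 2459.8688 kcal/day.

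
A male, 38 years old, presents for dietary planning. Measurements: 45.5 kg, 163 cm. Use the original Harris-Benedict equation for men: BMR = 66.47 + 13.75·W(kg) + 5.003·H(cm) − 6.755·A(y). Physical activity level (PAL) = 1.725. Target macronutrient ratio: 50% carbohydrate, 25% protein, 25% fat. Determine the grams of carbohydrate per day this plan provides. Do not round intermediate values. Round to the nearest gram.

270 g/day

Harris-Benedict: BMR = 66.47 + 13.75(45.5) + 5.003(163) − 6.755(38) = 1250.894 kcal/day.
TEE = 1250.894 × 1.725 = 2157.7922 kcal/day.
Carbohydrate energy = 50% × 2157.7922 = 1078.8961 kcal.
Carbohydrate = 1078.8961 ÷ 4 kcal/g = 269.724 g.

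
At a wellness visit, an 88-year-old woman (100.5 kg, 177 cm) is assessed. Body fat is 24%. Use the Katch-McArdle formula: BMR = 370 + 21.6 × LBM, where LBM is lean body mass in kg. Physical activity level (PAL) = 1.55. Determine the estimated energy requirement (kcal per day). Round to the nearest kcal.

LBM = 100.5 × (1 − 0.24) = 76.38 kg. Katch-McArdle: BMR = 370 + 21.6 × 76.38 = 2019.808 kcal/day.
TEE = BMR × activity factor = 2019.808 × 1.55 = 3130.7024 kcal/day.

3131 kcal per day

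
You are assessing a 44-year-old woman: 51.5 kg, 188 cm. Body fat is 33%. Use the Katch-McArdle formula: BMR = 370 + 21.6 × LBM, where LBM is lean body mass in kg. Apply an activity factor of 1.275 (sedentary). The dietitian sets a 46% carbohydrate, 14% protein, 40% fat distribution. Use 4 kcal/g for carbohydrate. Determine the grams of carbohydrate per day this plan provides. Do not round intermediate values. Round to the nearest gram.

164 g/day

LBM = 51.5 × (1 − 0.33) = 34.505 kg. Katch-McArdle: BMR = 370 + 21.6 × 34.505 = 1115.308 kcal/day.
TEE = 1115.308 × 1.275 = 1422.0177 kcal/day.
Carbohydrate energy = 46% × 1422.0177 = 654.1281 kcal.
Carbohydrate = 654.1281 ÷ 4 kcal/g = 163.532 g.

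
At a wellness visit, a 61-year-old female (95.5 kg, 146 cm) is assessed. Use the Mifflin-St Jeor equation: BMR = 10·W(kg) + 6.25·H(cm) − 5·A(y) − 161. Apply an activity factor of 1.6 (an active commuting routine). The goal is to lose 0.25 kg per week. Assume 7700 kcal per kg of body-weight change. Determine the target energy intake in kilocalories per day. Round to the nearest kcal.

1967 kilocalories per day

Mifflin-St Jeor (female): BMR = 10(95.5) + 6.25(146) − 5(61) − 161 = 955 + 912.5 − 305 − 161 = 1401.5 kcal/day.
TEE = 1401.5 × 1.6 = 2242.4 kcal/day.
Required daily deficit = 0.25 × 7700 ÷ 7 = 275 kcal/day.
Target intake = 2242.4 − 275 = 1967.4 kcal/day.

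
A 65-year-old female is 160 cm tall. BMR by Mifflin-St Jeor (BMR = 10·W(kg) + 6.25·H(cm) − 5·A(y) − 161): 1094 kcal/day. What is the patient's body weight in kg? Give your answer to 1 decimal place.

1094 = 10·W + 6.25(160) − 5(65) − 161
10·W = 1094 − 514 = 580, so W = 58 kg.

58.0 kg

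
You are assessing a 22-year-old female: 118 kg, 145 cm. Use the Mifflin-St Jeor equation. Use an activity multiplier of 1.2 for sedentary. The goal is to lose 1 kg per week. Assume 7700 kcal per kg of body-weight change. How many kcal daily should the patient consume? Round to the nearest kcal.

Mifflin-St Jeor (female): BMR = 10(118) + 6.25(145) − 5(22) − 161 = 1180 + 906.25 − 110 − 161 = 1815.25 kcal/day.
TEE = 1815.25 × 1.2 = 2178.3 kcal/day.
Required daily deficit = 1 × 7700 ÷ 7 = 1100 kcal/day.
Target intake = 2178.3 − 1100 = 1078.3 kcal/day.

1078 kcal daily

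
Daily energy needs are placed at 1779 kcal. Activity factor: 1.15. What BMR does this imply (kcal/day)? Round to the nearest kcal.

BMR = TEE ÷ activity factor = 1779 ÷ 1.15 = 1546.9565 kcal/day.

1547 kcal/day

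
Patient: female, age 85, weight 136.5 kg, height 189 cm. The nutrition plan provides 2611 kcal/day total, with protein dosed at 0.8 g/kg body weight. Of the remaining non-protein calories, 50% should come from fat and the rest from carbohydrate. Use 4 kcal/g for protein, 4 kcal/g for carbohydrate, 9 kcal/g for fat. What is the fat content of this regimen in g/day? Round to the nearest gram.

Protein = 0.8 × 136.5 = 109.2 g → 109.2 × 4 = 436.8 kcal.
Non-protein calories = 2611 − 436.8 = 2174.2 kcal.
Fat: 50% × 2174.2 = 1087.1 kcal; carbohydrate: 1087.1 kcal.
Fat: 1087.1 kcal ÷ 9 kcal/g = 120.7889 g.

121 g/day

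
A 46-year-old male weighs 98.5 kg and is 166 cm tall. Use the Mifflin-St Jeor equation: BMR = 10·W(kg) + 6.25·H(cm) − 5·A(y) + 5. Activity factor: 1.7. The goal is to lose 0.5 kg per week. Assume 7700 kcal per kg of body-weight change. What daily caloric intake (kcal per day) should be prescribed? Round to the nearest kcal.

Mifflin-St Jeor (male): BMR = 10(98.5) + 6.25(166) − 5(46) + 5 = 985 + 1037.5 − 230 + 5 = 1797.5 kcal/day.
TEE = 1797.5 × 1.7 = 3055.75 kcal/day.
Required daily deficit = 0.5 × 7700 ÷ 7 = 550 kcal/day.
Target intake = 3055.75 − 550 = 2505.75 kcal/day.

2506 kcal per day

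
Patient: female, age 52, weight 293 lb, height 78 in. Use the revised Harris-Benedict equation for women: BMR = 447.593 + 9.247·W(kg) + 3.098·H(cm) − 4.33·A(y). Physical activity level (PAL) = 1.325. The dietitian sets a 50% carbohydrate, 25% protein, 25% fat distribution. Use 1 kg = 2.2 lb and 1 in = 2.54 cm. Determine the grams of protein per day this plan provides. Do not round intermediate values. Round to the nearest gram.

171 g/day

Convert to metric: weight = 293 ÷ 2.2 = 133.1818 kg; height = 78 × 2.54 = 198.12 cm.
Harris-Benedict: BMR = 447.593 + 9.247(133.1818) + 3.098(198.12) − 4.33(52) = 2067.741 kcal/day.
TEE = 2067.741 × 1.325 = 2739.7569 kcal/day.
Protein energy = 25% × 2739.7569 = 684.9392 kcal.
Protein = 684.9392 ÷ 4 kcal/g = 171.2348 g.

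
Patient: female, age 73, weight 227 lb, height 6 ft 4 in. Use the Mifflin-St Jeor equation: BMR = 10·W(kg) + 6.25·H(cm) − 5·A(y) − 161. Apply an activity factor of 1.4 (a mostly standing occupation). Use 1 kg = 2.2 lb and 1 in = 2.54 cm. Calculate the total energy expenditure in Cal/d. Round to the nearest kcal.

2397 Cal/d

Convert to metric: weight = 227 ÷ 2.2 = 103.1818 kg; height = (6×12 + 4) × 2.54 = 76 × 2.54 = 193.04 cm.
Mifflin-St Jeor (female): BMR = 10(103.1818) + 6.25(193.04) − 5(73) − 161 = 1031.8182 + 1206.5 − 365 − 161 = 1712.3182 kcal/day.
TEE = BMR × activity factor = 1712.3182 × 1.4 = 2397.2455 kcal/day.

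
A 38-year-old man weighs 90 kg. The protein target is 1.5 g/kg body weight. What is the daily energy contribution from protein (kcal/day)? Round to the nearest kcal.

Protein = 1.5 g/kg × 90 kg = 135 g/day.
Protein energy = 135 g × 4 kcal/g = 540 kcal/day.

540 kcal/day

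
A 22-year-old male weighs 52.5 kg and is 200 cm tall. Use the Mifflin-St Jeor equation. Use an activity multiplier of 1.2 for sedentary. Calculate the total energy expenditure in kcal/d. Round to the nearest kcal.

2004 kcal/d

Mifflin-St Jeor (male): BMR = 10(52.5) + 6.25(200) − 5(22) + 5 = 525 + 1250 − 110 + 5 = 1670 kcal/day.
TEE = BMR × activity factor = 1670 × 1.2 = 2004 kcal/day.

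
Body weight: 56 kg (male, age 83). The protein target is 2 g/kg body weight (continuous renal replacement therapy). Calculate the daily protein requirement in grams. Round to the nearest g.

112 g/day

Protein = 2 g/kg × 56 kg = 112 g/day.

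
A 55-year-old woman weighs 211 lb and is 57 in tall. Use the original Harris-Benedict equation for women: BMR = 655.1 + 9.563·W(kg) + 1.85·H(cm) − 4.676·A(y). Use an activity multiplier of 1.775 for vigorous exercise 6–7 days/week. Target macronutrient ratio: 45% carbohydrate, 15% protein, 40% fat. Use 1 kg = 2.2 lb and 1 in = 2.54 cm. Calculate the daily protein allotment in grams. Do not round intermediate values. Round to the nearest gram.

Convert to metric: weight = 211 ÷ 2.2 = 95.9091 kg; height = 57 × 2.54 = 144.78 cm.
Harris-Benedict: BMR = 655.1 + 9.563(95.9091) + 1.85(144.78) − 4.676(55) = 1582.9416 kcal/day.
TEE = 1582.9416 × 1.775 = 2809.7214 kcal/day.
Protein energy = 15% × 2809.7214 = 421.4582 kcal.
Protein = 421.4582 ÷ 4 kcal/g = 105.3646 g.

105 g/day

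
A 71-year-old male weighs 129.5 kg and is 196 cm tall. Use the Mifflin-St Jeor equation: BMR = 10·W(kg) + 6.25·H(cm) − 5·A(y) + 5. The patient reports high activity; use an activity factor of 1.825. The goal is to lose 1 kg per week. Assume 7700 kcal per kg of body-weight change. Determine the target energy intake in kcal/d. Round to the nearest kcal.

2860 kcal/d

Mifflin-St Jeor (male): BMR = 10(129.5) + 6.25(196) − 5(71) + 5 = 1295 + 1225 − 355 + 5 = 2170 kcal/day.
TEE = 2170 × 1.825 = 3960.25 kcal/day.
Required daily deficit = 1 × 7700 ÷ 7 = 1100 kcal/day.
Target intake = 3960.25 − 1100 = 2860.25 kcal/day.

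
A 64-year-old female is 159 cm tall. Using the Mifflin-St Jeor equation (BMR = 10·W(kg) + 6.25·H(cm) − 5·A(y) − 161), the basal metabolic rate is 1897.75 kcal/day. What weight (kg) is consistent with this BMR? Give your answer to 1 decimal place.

138.5 kg

1897.75 = 10·W + 6.25(159) − 5(64) − 161
10·W = 1897.75 − 512.75 = 1385, so W = 138.5 kg.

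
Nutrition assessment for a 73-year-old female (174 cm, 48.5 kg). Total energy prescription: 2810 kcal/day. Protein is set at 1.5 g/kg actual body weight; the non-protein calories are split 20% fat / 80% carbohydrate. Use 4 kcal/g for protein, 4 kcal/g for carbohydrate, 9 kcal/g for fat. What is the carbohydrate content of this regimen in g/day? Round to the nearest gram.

504 g/day

Protein = 1.5 × 48.5 = 72.75 g → 72.75 × 4 = 291 kcal.
Non-protein calories = 2810 − 291 = 2519 kcal.
Fat: 20% × 2519 = 503.8 kcal; carbohydrate: 2015.2 kcal.
Carbohydrate: 2015.2 kcal ÷ 4 kcal/g = 503.8 g.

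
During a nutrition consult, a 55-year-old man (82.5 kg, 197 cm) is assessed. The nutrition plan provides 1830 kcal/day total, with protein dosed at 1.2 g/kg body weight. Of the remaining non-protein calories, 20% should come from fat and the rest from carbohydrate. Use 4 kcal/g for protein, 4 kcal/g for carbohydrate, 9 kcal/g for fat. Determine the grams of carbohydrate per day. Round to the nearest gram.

Protein = 1.2 × 82.5 = 99 g → 99 × 4 = 396 kcal.
Non-protein calories = 1830 − 396 = 1434 kcal.
Fat: 20% × 1434 = 286.8 kcal; carbohydrate: 1147.2 kcal.
Carbohydrate: 1147.2 kcal ÷ 4 kcal/g = 286.8 g.

287 g/day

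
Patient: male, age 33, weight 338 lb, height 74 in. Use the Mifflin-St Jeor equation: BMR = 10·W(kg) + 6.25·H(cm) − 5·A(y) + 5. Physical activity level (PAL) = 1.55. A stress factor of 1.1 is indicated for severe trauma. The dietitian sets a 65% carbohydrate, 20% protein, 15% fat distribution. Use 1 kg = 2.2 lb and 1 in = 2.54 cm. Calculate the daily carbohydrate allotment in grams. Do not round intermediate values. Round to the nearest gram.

707 g/day

Convert to metric: weight = 338 ÷ 2.2 = 153.6364 kg; height = 74 × 2.54 = 187.96 cm.
Mifflin-St Jeor (male): BMR = 10(153.6364) + 6.25(187.96) − 5(33) + 5 = 1536.3636 + 1174.75 − 165 + 5 = 2551.1136 kcal/day.
TEE = 2551.1136 × 1.55 = 3954.2261 kcal/day.
With stress factor 1.1: 3954.2261 × 1.1 = 4349.6488 kcal/day.
Carbohydrate energy = 65% × 4349.6488 = 2827.2717 kcal.
Carbohydrate = 2827.2717 ÷ 4 kcal/g = 706.8179 g.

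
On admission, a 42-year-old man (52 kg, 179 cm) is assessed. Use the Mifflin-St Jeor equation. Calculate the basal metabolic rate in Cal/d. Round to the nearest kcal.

Mifflin-St Jeor (male): BMR = 10(52) + 6.25(179) − 5(42) + 5 = 520 + 1118.75 − 210 + 5 = 1433.75 kcal/day.

1434 Cal/d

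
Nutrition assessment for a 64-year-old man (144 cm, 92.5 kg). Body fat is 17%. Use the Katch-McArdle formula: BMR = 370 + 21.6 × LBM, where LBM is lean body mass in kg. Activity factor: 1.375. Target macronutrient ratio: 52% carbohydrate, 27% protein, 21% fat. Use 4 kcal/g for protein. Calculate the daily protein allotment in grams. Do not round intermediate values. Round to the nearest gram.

188 g/day

LBM = 92.5 × (1 − 0.17) = 76.775 kg. Katch-McArdle: BMR = 370 + 21.6 × 76.775 = 2028.34 kcal/day.
TEE = 2028.34 × 1.375 = 2788.9675 kcal/day.
Protein energy = 27% × 2788.9675 = 753.0212 kcal.
Protein = 753.0212 ÷ 4 kcal/g = 188.2553 g.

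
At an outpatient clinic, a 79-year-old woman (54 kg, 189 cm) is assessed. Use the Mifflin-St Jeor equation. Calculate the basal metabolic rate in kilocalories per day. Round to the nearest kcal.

Mifflin-St Jeor (female): BMR = 10(54) + 6.25(189) − 5(79) − 161 = 540 + 1181.25 − 395 − 161 = 1165.25 kcal/day.

1165 kilocalories per day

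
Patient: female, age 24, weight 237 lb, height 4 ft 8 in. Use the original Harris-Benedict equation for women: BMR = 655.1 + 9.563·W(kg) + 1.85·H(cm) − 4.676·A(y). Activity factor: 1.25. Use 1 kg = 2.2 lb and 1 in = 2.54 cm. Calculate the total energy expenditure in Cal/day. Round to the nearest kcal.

Convert to metric: weight = 237 ÷ 2.2 = 107.7273 kg; height = (4×12 + 8) × 2.54 = 56 × 2.54 = 142.24 cm.
Harris-Benedict: BMR = 655.1 + 9.563(107.7273) + 1.85(142.24) − 4.676(24) = 1836.2159 kcal/day.
TEE = BMR × activity factor = 1836.2159 × 1.25 = 2295.2699 kcal/day.

2295 Cal/day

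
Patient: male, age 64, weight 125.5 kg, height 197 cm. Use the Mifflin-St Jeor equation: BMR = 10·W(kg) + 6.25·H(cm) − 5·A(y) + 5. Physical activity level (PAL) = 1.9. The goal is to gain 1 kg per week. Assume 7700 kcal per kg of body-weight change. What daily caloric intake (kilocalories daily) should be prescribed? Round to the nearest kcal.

5225 kilocalories daily

Mifflin-St Jeor (male): BMR = 10(125.5) + 6.25(197) − 5(64) + 5 = 1255 + 1231.25 − 320 + 5 = 2171.25 kcal/day.
TEE = 2171.25 × 1.9 = 4125.375 kcal/day.
Required daily surplus = 1 × 7700 ÷ 7 = 1100 kcal/day.
Target intake = 4125.375 + 1100 = 5225.375 kcal/day.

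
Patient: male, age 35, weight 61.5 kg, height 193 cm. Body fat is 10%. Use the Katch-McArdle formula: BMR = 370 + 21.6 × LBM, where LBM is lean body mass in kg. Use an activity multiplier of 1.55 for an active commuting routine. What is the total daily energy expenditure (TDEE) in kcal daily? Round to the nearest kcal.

LBM = 61.5 × (1 − 0.1) = 55.35 kg. Katch-McArdle: BMR = 370 + 21.6 × 55.35 = 1565.56 kcal/day.
TEE = BMR × activity factor = 1565.56 × 1.55 = 2426.618 kcal/day.

2427 kcal daily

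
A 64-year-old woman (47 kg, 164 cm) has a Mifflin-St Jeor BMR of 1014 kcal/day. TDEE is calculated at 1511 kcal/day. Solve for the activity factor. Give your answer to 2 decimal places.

Activity factor = TEE ÷ BMR = 1511 ÷ 1014 = 1.49.

1.49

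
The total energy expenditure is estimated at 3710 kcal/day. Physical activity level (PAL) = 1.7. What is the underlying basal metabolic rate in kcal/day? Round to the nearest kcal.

2182 kcal/day

BMR = TEE ÷ activity factor = 3710 ÷ 1.7 = 2182.3529 kcal/day.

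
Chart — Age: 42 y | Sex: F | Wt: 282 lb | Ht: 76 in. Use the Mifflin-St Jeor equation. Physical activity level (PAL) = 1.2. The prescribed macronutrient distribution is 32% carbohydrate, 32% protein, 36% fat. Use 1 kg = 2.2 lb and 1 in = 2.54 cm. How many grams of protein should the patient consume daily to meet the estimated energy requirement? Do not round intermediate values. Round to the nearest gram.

203 g/day

Convert to metric: weight = 282 ÷ 2.2 = 128.1818 kg; height = 76 × 2.54 = 193.04 cm.
Mifflin-St Jeor (female): BMR = 10(128.1818) + 6.25(193.04) − 5(42) − 161 = 1281.8182 + 1206.5 − 210 − 161 = 2117.3182 kcal/day.
TEE = 2117.3182 × 1.2 = 2540.7818 kcal/day.
Protein energy = 32% × 2540.7818 = 813.0502 kcal.
Protein = 813.0502 ÷ 4 kcal/g = 203.2625 g.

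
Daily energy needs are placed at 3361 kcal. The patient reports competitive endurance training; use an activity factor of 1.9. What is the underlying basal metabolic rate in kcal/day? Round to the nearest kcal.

BMR = TEE ÷ activity factor = 3361 ÷ 1.9 = 1768.9474 kcal/day.

1769 kcal/day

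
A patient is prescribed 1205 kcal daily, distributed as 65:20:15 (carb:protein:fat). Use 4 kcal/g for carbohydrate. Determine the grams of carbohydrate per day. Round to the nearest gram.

196 g/day

Carbohydrate energy = 65% × 1205 = 783.25 kcal.
At 4 kcal/g: 783.25 ÷ 4 = 195.8125 g.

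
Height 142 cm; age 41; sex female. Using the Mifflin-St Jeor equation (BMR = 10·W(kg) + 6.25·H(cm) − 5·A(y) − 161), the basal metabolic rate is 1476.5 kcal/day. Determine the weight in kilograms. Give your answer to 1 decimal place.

95.5 kg

1476.5 = 10·W + 6.25(142) − 5(41) − 161
10·W = 1476.5 − 521.5 = 955, so W = 95.5 kg.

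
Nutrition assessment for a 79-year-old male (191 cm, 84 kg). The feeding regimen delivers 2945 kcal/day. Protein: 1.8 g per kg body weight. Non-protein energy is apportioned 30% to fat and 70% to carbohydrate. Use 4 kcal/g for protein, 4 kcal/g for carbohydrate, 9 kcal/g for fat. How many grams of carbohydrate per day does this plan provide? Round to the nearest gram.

Protein = 1.8 × 84 = 151.2 g → 151.2 × 4 = 604.8 kcal.
Non-protein calories = 2945 − 604.8 = 2340.2 kcal.
Fat: 30% × 2340.2 = 702.06 kcal; carbohydrate: 1638.14 kcal.
Carbohydrate: 1638.14 kcal ÷ 4 kcal/g = 409.535 g.

410 g/day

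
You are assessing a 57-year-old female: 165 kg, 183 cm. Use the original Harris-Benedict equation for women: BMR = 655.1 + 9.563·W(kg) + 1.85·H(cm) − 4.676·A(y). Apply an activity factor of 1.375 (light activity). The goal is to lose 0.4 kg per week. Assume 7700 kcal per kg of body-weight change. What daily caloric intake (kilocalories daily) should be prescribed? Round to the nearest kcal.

2729 kilocalories daily

Harris-Benedict: BMR = 655.1 + 9.563(165) + 1.85(183) − 4.676(57) = 2305.013 kcal/day.
TEE = 2305.013 × 1.375 = 3169.3929 kcal/day.
Required daily deficit = 0.4 × 7700 ÷ 7 = 440 kcal/day.
Target intake = 3169.3929 − 440 = 2729.3929 kcal/day.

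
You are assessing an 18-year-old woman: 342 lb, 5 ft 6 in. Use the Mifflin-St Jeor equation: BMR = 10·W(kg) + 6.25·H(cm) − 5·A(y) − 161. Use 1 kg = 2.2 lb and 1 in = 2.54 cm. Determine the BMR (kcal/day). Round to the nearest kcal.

Convert to metric: weight = 342 ÷ 2.2 = 155.4545 kg; height = (5×12 + 6) × 2.54 = 66 × 2.54 = 167.64 cm.
Mifflin-St Jeor (female): BMR = 10(155.4545) + 6.25(167.64) − 5(18) − 161 = 1554.5455 + 1047.75 − 90 − 161 = 2351.2955 kcal/day.

2351 kcal/day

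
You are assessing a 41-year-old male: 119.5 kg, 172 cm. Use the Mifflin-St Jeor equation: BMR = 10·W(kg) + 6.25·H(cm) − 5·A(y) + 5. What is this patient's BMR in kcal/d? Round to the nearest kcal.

Mifflin-St Jeor (male): BMR = 10(119.5) + 6.25(172) − 5(41) + 5 = 1195 + 1075 − 205 + 5 = 2070 kcal/day.

2070 kcal/d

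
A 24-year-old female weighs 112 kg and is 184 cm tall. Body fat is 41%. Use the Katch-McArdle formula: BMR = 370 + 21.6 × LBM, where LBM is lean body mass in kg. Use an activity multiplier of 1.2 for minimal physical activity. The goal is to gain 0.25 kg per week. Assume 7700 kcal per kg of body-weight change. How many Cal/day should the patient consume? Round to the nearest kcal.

LBM = 112 × (1 − 0.41) = 66.08 kg. Katch-McArdle: BMR = 370 + 21.6 × 66.08 = 1797.328 kcal/day.
TEE = 1797.328 × 1.2 = 2156.7936 kcal/day.
Required daily surplus = 0.25 × 7700 ÷ 7 = 275 kcal/day.
Target intake = 2156.7936 + 275 = 2431.7936 kcal/day.

2432 Cal/day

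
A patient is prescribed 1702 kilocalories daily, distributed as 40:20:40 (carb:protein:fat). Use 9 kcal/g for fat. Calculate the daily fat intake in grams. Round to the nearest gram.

Fat energy = 40% × 1702 = 680.8 kcal.
At 9 kcal/g: 680.8 ÷ 9 = 75.6444 g.

76 g/day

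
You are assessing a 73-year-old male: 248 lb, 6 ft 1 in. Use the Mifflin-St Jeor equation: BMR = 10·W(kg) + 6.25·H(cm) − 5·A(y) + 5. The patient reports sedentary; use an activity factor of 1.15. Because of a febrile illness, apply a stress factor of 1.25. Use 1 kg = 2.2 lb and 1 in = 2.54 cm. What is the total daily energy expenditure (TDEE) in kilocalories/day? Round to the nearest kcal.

Convert to metric: weight = 248 ÷ 2.2 = 112.7273 kg; height = (6×12 + 1) × 2.54 = 73 × 2.54 = 185.42 cm.
Mifflin-St Jeor (male): BMR = 10(112.7273) + 6.25(185.42) − 5(73) + 5 = 1127.2727 + 1158.875 − 365 + 5 = 1926.1477 kcal/day.
TEE = BMR × activity factor = 1926.1477 × 1.15 = 2215.0699 kcal/day.
Apply stress factor: 2215.0699 × 1.25 = 2768.8374 kcal/day.

2769 kilocalories/day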